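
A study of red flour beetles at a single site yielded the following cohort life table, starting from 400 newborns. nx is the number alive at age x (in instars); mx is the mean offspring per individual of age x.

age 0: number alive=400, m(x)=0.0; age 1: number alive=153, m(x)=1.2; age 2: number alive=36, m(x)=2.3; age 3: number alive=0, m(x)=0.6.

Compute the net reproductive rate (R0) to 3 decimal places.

0.666

lx = nx/n0 = nx/400: 1, 0.3825, 0.09, 0
lx·mx by age: 0, 0.459, 0.207, 0
R0 = Σ lx·mx = 0.666 → 0.666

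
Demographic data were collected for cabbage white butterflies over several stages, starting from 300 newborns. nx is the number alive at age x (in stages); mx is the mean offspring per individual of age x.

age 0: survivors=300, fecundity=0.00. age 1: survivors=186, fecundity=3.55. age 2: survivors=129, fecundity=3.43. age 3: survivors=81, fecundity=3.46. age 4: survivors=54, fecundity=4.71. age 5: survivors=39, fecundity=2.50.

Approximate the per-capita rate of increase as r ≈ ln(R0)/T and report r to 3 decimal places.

0.782

lx = nx/n0 = nx/300: 1, 0.62, 0.43, 0.27, 0.18, 0.13
R0 = Σ lx·mx = 0 + 2.201 + 1.4749 + 0.9342 + 0.8478 + 0.325 = 5.7829
Σ x·lx·mx = 12.9696; T = 12.9696/5.7829 = 2.24275…
r ≈ ln(R0)/T = ln(5.7829)/2.24275… = 0.78248… → 0.782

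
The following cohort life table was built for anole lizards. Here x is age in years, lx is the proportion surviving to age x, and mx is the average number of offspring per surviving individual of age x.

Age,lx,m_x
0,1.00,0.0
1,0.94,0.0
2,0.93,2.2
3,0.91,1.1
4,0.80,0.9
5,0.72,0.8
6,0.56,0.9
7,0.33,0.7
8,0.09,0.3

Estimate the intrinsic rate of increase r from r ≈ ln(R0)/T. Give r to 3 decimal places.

R0 = Σ lx·mx = 0 + 0 + 2.046 + 1.001 + 0.72 + 0.576 + 0.504 + 0.231 + 0.027 = 5.105
Σ x·lx·mx = 17.712; T = 17.712/5.105 = 3.46954…
r ≈ ln(R0)/T = ln(5.105)/3.46954… = 0.46987… → 0.470

0.470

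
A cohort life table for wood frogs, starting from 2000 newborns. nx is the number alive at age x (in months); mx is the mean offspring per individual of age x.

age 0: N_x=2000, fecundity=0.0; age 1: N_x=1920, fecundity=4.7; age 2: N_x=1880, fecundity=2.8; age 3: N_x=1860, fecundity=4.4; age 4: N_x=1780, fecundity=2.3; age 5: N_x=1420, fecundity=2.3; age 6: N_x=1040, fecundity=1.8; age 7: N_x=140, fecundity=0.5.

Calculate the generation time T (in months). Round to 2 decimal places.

2.79

lx = nx/n0 = nx/2000: 1, 0.96, 0.94, 0.93, 0.89, 0.71, 0.52, 0.07
lx·mx: 0, 4.512, 2.632, 4.092, 2.047, 1.633, 0.936, 0.035 → R0 = 15.887
x·lx·mx: 0, 4.512, 5.264, 12.276, 8.188, 8.165, 5.616, 0.245 → Σ = 44.266
T = 44.266 / 15.887 = 2.786303… → 2.79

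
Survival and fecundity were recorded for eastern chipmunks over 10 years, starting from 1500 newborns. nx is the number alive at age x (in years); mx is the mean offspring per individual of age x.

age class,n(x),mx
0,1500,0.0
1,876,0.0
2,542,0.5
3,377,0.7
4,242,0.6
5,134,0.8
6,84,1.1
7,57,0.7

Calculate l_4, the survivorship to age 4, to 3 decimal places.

l_4 = n_4/n_0 = 242/1500 = 0.161333… → 0.161

0.161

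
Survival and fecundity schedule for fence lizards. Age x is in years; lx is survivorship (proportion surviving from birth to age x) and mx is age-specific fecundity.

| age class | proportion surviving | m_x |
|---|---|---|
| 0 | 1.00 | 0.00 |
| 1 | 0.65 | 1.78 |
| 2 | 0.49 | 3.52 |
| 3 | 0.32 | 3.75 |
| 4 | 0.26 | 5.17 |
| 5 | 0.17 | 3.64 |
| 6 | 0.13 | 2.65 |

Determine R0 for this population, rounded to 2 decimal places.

lx·mx by age: 0, 1.157, 1.7248, 1.2, 1.3442, 0.6188, 0.3445
R0 = Σ lx·mx = 6.3893 → 6.39

6.39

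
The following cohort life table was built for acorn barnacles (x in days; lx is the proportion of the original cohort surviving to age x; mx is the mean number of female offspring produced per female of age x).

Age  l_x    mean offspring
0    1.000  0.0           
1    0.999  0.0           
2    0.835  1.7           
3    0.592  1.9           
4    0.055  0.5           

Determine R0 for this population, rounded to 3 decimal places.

2.572

lx·mx by age: 0, 0, 1.4195, 1.1248, 0.0275
R0 = Σ lx·mx = 2.5718 → 2.572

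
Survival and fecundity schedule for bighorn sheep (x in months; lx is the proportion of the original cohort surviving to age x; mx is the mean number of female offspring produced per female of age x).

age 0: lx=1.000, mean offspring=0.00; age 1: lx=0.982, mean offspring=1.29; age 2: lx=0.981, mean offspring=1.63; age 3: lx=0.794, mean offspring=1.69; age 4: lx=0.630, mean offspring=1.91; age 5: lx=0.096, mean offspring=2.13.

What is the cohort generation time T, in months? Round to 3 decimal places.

lx·mx: 0, 1.26678, 1.59903, 1.34186, 1.2033, 0.20448 → R0 = 5.61545
x·lx·mx: 0, 1.26678, 3.19806, 4.02558, 4.8132, 1.0224 → Σ = 14.32602
T = 14.32602 / 5.61545 = 2.551179… → 2.551

2.551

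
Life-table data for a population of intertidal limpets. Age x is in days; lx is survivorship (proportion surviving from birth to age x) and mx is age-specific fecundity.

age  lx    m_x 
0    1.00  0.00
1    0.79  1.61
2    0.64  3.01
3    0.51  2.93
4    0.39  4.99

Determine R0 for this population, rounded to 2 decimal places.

lx·mx by age: 0, 1.2719, 1.9264, 1.4943, 1.9461
R0 = Σ lx·mx = 6.6387 → 6.64

6.64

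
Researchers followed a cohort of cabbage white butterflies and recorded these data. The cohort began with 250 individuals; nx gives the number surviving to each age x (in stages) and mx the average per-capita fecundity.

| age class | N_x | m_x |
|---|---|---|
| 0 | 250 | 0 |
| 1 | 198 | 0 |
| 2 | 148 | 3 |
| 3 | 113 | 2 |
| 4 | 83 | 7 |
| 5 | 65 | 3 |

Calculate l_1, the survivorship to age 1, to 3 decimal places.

l_1 = n_1/n_0 = 198/250 = 0.792 → 0.792

0.792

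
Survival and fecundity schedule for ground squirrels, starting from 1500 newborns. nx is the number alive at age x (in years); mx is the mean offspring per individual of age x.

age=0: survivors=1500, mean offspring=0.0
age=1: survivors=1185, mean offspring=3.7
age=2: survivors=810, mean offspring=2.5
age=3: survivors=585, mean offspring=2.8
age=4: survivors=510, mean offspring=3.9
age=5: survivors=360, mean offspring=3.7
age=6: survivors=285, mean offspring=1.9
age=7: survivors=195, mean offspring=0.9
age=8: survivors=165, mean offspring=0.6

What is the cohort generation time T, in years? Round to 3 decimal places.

lx = nx/n0 = nx/1500: 1, 0.79, 0.54, 0.39, 0.34, 0.24, 0.19, 0.13, 0.11
lx·mx: 0, 2.923, 1.35, 1.092, 1.326, 0.888, 0.361, 0.117, 0.066 → R0 = 8.123
x·lx·mx: 0, 2.923, 2.7, 3.276, 5.304, 4.44, 2.166, 0.819, 0.528 → Σ = 22.156
T = 22.156 / 8.123 = 2.727564… → 2.728

2.728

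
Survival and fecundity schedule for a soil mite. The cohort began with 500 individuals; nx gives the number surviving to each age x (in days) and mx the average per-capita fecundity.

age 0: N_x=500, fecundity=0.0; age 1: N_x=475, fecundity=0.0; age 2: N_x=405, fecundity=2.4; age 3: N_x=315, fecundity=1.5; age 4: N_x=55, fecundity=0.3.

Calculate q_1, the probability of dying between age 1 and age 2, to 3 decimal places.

lx = nx/n0 = nx/500: 1, 0.95, 0.81, 0.63, 0.11
q_1 = (l_1 − l_2) / l_1 = (0.95 − 0.81) / 0.95
     = 0.14 / 0.95 = 0.147368… → 0.147

0.147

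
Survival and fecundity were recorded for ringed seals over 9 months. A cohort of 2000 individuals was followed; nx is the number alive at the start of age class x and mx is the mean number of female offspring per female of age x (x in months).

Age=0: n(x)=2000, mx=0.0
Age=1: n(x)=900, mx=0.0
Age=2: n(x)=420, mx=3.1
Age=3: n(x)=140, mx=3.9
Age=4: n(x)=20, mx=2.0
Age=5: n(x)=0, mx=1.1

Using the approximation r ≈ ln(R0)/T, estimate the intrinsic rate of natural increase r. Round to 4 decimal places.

-0.0247

lx = nx/n0 = nx/2000: 1, 0.45, 0.21, 0.07, 0.01, 0
R0 = Σ lx·mx = 0 + 0 + 0.651 + 0.273 + 0.02 + 0 = 0.944
Σ x·lx·mx = 2.201; T = 2.201/0.944 = 2.33157…
r ≈ ln(R0)/T = ln(0.944)/2.33157… = -0.024717… → -0.0247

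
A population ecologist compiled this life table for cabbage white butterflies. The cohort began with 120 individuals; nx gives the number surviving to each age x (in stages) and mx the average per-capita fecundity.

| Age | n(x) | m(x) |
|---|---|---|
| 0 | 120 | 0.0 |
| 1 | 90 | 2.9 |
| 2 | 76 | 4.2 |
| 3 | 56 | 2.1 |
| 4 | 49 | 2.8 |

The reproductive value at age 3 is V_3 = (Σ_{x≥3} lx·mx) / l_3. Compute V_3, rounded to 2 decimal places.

lx = nx/n0 = nx/120: 1, 0.75, 0.63333…, 0.46667…, 0.40833…
lx·mx for x ≥ 3: 0.98…, 1.143333… → sum = 2.123333…
V_3 = 2.123333… / l_3 = 2.123333… / 0.466667… = 4.55… → 4.55

4.55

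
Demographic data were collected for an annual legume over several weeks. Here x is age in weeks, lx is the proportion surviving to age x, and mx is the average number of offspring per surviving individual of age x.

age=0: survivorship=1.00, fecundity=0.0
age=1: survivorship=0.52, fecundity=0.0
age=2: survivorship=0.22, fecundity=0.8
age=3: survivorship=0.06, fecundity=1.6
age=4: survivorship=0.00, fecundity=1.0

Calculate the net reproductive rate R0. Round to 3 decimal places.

0.272

lx·mx by age: 0, 0, 0.176, 0.096, 0
R0 = Σ lx·mx = 0.272 → 0.272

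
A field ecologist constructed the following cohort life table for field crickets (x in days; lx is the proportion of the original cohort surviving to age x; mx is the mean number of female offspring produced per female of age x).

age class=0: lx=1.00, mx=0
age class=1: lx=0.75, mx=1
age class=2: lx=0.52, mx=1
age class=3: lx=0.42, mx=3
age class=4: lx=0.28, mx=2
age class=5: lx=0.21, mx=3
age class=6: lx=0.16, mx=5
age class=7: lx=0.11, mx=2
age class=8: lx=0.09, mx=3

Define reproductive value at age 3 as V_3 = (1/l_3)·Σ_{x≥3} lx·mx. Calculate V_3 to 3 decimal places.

lx·mx for x ≥ 3: 1.26, 0.56, 0.63, 0.8, 0.22, 0.27 → sum = 3.74
V_3 = 3.74 / l_3 = 3.74 / 0.42 = 8.904762… → 8.905

8.905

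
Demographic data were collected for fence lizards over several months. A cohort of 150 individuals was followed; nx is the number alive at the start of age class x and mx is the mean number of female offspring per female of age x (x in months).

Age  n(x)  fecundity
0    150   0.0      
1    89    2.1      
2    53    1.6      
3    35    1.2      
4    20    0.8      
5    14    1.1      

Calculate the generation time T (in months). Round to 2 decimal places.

1.81

lx = nx/n0 = nx/150: 1, 0.59333…, 0.35333…, 0.23333…, 0.13333…, 0.09333…
lx·mx: 0, 1.246…, 0.565333…, 0.28…, 0.106667…, 0.102667… → R0 = 2.300667…
x·lx·mx: 0, 1.246…, 1.130667…, 0.84…, 0.426667…, 0.513333… → Σ = 4.156667…
T = 4.156667… / 2.300667… = 1.806723… → 1.81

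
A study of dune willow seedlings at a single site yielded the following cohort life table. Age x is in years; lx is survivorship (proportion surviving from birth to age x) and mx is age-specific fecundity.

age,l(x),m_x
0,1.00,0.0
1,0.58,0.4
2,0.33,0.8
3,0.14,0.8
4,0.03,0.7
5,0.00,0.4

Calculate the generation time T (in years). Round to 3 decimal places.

1.876

lx·mx: 0, 0.232, 0.264, 0.112, 0.021, 0 → R0 = 0.629
x·lx·mx: 0, 0.232, 0.528, 0.336, 0.084, 0 → Σ = 1.18
T = 1.18 / 0.629 = 1.875994… → 1.876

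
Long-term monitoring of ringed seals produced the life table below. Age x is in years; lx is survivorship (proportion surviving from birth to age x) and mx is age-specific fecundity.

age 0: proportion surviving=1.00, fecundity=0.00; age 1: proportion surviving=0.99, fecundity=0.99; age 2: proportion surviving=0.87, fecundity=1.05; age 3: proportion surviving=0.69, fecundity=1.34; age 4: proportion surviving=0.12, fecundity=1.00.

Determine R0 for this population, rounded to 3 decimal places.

2.938

lx·mx by age: 0, 0.9801, 0.9135, 0.9246, 0.12
R0 = Σ lx·mx = 2.9382 → 2.938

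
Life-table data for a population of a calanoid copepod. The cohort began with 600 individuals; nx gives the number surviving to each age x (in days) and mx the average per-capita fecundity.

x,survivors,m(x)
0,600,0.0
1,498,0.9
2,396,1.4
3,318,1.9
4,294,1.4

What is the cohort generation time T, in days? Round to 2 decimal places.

2.49

lx = nx/n0 = nx/600: 1, 0.83, 0.66, 0.53, 0.49
lx·mx: 0, 0.747, 0.924, 1.007, 0.686 → R0 = 3.364
x·lx·mx: 0, 0.747, 1.848, 3.021, 2.744 → Σ = 8.36
T = 8.36 / 3.364 = 2.485137… → 2.49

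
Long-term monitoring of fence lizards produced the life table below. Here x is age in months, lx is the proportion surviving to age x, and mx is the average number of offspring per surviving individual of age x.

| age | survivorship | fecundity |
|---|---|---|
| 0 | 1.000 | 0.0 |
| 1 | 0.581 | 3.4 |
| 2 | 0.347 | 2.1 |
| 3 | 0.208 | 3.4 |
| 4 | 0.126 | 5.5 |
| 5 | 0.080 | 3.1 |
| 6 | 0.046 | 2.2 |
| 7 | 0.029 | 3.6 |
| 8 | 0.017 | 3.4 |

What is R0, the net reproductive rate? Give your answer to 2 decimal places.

4.62

lx·mx by age: 0, 1.9754, 0.7287, 0.7072, 0.693, 0.248, 0.1012, 0.1044, 0.0578
R0 = Σ lx·mx = 4.6157 → 4.62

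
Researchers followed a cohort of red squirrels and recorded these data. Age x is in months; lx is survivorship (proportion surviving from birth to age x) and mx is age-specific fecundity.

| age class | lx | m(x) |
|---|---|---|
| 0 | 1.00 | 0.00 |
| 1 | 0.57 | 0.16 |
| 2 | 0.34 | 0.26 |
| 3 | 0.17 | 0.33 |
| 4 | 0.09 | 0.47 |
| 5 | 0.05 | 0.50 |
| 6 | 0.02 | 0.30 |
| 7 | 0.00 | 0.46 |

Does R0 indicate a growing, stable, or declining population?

R0 = Σ lx·mx = 0 + 0.0912 + 0.0884 + 0.0561 + 0.0423 + 0.025 + 0.006 + 0 = 0.309
R0 < 1, so the population is declining.

declining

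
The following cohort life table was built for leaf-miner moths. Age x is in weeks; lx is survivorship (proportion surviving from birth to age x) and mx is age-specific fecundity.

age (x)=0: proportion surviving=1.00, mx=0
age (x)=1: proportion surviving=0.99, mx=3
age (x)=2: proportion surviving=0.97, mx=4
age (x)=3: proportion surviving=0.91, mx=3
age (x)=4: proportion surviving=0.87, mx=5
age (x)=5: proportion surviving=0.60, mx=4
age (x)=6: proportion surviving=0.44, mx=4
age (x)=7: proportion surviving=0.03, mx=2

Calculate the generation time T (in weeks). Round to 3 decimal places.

3.267

lx·mx: 0, 2.97, 3.88, 2.73, 4.35, 2.4, 1.76, 0.06 → R0 = 18.15
x·lx·mx: 0, 2.97, 7.76, 8.19, 17.4, 12, 10.56, 0.42 → Σ = 59.3
T = 59.3 / 18.15 = 3.267218… → 3.267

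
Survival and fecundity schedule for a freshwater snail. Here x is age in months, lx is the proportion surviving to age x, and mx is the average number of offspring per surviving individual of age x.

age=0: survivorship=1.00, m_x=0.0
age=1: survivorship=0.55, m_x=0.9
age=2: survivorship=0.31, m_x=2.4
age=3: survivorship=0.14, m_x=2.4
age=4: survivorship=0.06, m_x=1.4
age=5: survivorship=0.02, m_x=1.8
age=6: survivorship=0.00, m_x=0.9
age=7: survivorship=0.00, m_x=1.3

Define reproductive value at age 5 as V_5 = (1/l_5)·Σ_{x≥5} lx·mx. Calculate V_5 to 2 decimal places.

1.80

lx·mx for x ≥ 5: 0.036, 0, 0 → sum = 0.036
V_5 = 0.036 / l_5 = 0.036 / 0.02 = 1.8 → 1.80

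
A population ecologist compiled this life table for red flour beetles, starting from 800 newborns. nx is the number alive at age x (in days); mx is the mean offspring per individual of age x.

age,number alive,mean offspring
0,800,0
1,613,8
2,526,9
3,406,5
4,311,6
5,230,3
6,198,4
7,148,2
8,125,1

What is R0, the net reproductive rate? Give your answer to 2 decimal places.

lx = nx/n0 = nx/800: 1, 0.76625, 0.6575, 0.5075, 0.38875, 0.2875, 0.2475, 0.185, 0.15625
lx·mx by age: 0, 6.13, 5.9175, 2.5375, 2.3325, 0.8625, 0.99, 0.37, 0.15625
R0 = Σ lx·mx = 19.29625 → 19.30

19.30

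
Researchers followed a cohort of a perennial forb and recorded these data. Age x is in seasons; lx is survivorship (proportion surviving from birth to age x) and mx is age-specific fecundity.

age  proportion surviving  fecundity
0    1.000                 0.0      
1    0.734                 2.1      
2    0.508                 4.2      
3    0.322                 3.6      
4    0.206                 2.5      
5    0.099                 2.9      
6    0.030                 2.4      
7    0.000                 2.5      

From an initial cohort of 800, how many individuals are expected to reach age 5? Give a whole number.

Expected survivors = N0 · l_5 = 800 × 0.099 = 79.2 → 79

79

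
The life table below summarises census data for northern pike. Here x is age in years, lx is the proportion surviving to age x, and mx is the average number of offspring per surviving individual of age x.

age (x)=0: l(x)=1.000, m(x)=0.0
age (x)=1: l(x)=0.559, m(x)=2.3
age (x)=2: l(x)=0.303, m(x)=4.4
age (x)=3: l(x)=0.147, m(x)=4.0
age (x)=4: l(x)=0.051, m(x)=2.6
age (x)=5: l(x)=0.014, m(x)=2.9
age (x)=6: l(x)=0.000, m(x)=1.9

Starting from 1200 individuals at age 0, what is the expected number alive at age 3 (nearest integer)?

176

Expected survivors = N0 · l_3 = 1200 × 0.147 = 176.4 → 176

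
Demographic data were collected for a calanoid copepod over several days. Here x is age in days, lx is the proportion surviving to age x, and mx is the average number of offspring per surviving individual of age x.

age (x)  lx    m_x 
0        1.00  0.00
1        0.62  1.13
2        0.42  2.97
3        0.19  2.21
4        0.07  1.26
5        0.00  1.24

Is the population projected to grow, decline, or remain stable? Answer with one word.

growing

R0 = Σ lx·mx = 0 + 0.7006 + 1.2474 + 0.4199 + 0.0882 + 0 = 2.4561
R0 > 1, so the population is growing.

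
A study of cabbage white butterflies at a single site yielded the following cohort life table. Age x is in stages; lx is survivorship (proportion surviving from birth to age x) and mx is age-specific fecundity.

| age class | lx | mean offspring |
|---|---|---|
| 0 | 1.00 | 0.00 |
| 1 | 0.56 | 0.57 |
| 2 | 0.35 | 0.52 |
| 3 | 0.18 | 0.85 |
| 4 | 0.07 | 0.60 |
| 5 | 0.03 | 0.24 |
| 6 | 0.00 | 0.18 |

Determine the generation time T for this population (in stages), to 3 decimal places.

1.914

lx·mx: 0, 0.3192, 0.182, 0.153, 0.042, 0.0072, 0 → R0 = 0.7034
x·lx·mx: 0, 0.3192, 0.364, 0.459, 0.168, 0.036, 0 → Σ = 1.3462
T = 1.3462 / 0.7034 = 1.913847… → 1.914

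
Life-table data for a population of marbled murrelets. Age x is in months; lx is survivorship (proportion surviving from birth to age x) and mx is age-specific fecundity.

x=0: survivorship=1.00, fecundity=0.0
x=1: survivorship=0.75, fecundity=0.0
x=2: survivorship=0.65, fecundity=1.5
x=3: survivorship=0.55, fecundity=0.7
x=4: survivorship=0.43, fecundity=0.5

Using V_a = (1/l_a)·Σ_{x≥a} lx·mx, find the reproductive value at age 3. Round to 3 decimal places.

lx·mx for x ≥ 3: 0.385, 0.215 → sum = 0.6
V_3 = 0.6 / l_3 = 0.6 / 0.55 = 1.090909… → 1.091

1.091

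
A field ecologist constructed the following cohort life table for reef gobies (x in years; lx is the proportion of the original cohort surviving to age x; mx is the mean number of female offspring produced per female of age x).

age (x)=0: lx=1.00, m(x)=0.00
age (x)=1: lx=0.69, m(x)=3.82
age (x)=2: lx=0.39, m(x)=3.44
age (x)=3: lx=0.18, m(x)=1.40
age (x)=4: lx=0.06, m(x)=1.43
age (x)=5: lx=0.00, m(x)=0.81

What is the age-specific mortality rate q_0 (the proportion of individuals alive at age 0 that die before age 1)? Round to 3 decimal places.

q_0 = (l_0 − l_1) / l_0 = (1 − 0.69) / 1
     = 0.31 / 1 = 0.31 → 0.310

0.310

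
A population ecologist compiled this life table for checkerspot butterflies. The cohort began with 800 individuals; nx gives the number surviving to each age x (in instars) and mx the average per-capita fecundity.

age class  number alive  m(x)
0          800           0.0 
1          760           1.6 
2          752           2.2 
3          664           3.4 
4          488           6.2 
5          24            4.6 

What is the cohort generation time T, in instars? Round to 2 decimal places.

2.90

lx = nx/n0 = nx/800: 1, 0.95, 0.94, 0.83, 0.61, 0.03
lx·mx: 0, 1.52, 2.068, 2.822, 3.782, 0.138 → R0 = 10.33
x·lx·mx: 0, 1.52, 4.136, 8.466, 15.128, 0.69 → Σ = 29.94
T = 29.94 / 10.33 = 2.898354… → 2.90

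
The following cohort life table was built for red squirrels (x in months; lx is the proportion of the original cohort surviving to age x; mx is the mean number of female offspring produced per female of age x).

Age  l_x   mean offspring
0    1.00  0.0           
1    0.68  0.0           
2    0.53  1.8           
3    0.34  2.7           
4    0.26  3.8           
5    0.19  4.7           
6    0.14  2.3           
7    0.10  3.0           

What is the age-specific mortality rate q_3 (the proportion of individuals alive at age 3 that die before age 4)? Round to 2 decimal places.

0.24

q_3 = (l_3 − l_4) / l_3 = (0.34 − 0.26) / 0.34
     = 0.08 / 0.34 = 0.235294… → 0.24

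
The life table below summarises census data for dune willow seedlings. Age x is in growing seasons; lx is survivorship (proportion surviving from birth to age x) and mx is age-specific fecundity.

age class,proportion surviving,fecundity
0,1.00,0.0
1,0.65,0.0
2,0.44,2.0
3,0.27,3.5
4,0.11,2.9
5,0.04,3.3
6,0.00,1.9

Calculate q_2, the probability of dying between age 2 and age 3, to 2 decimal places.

q_2 = (l_2 − l_3) / l_2 = (0.44 − 0.27) / 0.44
     = 0.17 / 0.44 = 0.386364… → 0.39

0.39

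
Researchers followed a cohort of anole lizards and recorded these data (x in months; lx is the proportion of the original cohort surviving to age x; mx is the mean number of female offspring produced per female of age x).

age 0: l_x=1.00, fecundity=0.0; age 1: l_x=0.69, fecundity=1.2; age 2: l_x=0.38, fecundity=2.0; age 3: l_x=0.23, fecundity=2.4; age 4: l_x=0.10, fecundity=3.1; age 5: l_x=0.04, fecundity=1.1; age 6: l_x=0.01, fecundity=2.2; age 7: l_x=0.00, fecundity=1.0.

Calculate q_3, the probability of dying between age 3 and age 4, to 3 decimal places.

0.565

q_3 = (l_3 − l_4) / l_3 = (0.23 − 0.1) / 0.23
     = 0.13 / 0.23 = 0.565217… → 0.565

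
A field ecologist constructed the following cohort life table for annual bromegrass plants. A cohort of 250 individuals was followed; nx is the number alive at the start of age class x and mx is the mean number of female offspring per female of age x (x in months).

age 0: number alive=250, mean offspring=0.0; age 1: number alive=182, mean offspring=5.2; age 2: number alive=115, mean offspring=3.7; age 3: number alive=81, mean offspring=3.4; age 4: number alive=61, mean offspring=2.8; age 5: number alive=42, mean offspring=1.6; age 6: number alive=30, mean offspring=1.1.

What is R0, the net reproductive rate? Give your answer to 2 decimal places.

7.67

lx = nx/n0 = nx/250: 1, 0.728, 0.46, 0.324, 0.244, 0.168, 0.12
lx·mx by age: 0, 3.7856, 1.702, 1.1016, 0.6832, 0.2688, 0.132
R0 = Σ lx·mx = 7.6732 → 7.67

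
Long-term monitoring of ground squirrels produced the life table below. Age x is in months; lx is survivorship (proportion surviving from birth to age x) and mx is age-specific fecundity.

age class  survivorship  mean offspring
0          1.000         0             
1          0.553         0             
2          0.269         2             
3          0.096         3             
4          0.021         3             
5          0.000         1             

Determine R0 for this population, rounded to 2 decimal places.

0.89

lx·mx by age: 0, 0, 0.538, 0.288, 0.063, 0
R0 = Σ lx·mx = 0.889 → 0.89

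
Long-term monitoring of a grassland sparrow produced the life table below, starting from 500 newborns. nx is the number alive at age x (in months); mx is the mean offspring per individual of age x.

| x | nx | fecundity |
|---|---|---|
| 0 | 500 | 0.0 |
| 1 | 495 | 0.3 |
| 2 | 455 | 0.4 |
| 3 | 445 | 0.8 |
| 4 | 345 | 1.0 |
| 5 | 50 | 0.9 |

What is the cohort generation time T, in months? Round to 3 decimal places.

lx = nx/n0 = nx/500: 1, 0.99, 0.91, 0.89, 0.69, 0.1
lx·mx: 0, 0.297, 0.364, 0.712, 0.69, 0.09 → R0 = 2.153
x·lx·mx: 0, 0.297, 0.728, 2.136, 2.76, 0.45 → Σ = 6.371
T = 6.371 / 2.153 = 2.959127… → 2.959

2.959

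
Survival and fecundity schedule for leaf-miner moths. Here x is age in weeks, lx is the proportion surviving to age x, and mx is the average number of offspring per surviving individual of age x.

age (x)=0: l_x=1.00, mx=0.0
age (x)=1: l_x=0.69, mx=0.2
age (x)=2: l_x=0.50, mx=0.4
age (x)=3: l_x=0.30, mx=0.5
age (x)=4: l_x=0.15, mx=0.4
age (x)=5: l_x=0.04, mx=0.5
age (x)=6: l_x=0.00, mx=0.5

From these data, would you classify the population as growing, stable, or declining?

R0 = Σ lx·mx = 0 + 0.138 + 0.2 + 0.15 + 0.06 + 0.02 + 0 = 0.568
R0 < 1, so the population is declining.

declining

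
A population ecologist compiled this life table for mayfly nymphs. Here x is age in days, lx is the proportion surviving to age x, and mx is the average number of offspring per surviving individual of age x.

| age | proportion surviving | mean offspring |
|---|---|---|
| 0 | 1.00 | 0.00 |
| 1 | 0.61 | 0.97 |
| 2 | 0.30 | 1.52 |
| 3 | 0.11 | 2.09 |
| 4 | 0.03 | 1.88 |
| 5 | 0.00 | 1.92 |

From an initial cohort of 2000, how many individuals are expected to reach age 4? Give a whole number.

60

Expected survivors = N0 · l_4 = 2000 × 0.03 = 60 → 60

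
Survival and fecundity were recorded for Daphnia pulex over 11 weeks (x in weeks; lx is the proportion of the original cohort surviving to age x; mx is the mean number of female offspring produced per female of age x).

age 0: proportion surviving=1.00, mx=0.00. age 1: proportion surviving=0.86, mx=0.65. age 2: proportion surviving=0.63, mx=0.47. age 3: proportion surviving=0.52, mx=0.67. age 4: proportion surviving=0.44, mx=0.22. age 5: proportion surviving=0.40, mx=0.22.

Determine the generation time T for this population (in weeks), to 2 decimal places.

lx·mx: 0, 0.559, 0.2961, 0.3484, 0.0968, 0.088 → R0 = 1.3883
x·lx·mx: 0, 0.559, 0.5922, 1.0452, 0.3872, 0.44 → Σ = 3.0236
T = 3.0236 / 1.3883 = 2.177915… → 2.18

2.18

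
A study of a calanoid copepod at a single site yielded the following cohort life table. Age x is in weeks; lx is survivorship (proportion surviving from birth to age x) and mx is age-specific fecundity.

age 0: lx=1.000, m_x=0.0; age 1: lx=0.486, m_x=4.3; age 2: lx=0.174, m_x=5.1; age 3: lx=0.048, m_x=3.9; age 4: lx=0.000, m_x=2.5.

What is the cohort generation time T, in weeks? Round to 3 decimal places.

lx·mx: 0, 2.0898, 0.8874, 0.1872, 0 → R0 = 3.1644
x·lx·mx: 0, 2.0898, 1.7748, 0.5616, 0 → Σ = 4.4262
T = 4.4262 / 3.1644 = 1.398749… → 1.399

1.399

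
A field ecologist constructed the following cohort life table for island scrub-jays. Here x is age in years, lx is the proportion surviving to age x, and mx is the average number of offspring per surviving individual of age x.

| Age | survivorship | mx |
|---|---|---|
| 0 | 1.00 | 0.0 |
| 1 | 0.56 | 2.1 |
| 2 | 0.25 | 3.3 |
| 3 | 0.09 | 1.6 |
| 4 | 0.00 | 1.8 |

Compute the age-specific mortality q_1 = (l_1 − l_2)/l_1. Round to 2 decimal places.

0.55

q_1 = (l_1 − l_2) / l_1 = (0.56 − 0.25) / 0.56
     = 0.31 / 0.56 = 0.553571… → 0.55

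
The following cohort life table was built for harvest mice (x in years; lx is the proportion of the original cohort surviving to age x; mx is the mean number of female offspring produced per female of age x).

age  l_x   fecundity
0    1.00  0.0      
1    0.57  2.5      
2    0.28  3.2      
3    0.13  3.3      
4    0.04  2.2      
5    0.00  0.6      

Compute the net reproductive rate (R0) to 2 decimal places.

2.84

lx·mx by age: 0, 1.425, 0.896, 0.429, 0.088, 0
R0 = Σ lx·mx = 2.838 → 2.84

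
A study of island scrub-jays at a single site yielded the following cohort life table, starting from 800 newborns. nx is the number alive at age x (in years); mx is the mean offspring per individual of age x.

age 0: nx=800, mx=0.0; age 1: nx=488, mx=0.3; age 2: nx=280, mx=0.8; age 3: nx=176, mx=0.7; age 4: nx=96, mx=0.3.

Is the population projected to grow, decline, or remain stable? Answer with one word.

declining

lx = nx/n0 = nx/800: 1, 0.61, 0.35, 0.22, 0.12
R0 = Σ lx·mx = 0 + 0.183 + 0.28 + 0.154 + 0.036 = 0.653
R0 < 1, so the population is declining.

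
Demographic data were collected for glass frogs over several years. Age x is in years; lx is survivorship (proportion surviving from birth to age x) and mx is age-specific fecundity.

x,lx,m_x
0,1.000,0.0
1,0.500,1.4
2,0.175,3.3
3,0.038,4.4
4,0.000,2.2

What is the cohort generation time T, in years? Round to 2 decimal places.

lx·mx: 0, 0.7, 0.5775, 0.1672, 0 → R0 = 1.4447
x·lx·mx: 0, 0.7, 1.155, 0.5016, 0 → Σ = 2.3566
T = 2.3566 / 1.4447 = 1.631204… → 1.63

1.63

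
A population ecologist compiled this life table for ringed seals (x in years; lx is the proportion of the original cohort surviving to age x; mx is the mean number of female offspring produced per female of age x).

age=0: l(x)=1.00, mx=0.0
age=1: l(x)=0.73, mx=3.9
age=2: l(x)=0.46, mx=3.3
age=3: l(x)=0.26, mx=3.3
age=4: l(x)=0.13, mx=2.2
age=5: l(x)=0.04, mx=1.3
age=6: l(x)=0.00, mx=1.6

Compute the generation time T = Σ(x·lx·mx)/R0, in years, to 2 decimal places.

1.77

lx·mx: 0, 2.847, 1.518, 0.858, 0.286, 0.052, 0 → R0 = 5.561
x·lx·mx: 0, 2.847, 3.036, 2.574, 1.144, 0.26, 0 → Σ = 9.861
T = 9.861 / 5.561 = 1.773242… → 1.77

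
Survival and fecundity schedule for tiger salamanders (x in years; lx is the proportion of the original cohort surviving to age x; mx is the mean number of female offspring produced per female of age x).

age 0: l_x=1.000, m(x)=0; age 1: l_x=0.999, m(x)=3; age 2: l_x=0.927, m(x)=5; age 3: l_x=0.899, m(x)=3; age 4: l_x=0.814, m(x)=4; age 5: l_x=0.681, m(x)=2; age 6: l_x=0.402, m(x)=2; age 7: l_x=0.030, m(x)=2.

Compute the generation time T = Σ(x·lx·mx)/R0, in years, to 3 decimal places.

2.874

lx·mx: 0, 2.997, 4.635, 2.697, 3.256, 1.362, 0.804, 0.06 → R0 = 15.811
x·lx·mx: 0, 2.997, 9.27, 8.091, 13.024, 6.81, 4.824, 0.42 → Σ = 45.436
T = 45.436 / 15.811 = 2.873696… → 2.874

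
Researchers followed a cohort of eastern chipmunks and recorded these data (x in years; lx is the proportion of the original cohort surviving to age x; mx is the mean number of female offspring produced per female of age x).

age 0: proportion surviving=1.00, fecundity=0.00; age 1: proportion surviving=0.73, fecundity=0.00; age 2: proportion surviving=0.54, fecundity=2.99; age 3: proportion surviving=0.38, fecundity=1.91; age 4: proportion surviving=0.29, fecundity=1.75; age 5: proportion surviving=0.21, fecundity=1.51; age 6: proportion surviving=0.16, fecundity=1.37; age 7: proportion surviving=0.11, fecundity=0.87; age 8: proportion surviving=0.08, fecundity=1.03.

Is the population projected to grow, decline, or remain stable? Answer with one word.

R0 = Σ lx·mx = 0 + 0 + 1.6146 + 0.7258 + 0.5075 + 0.3171 + 0.2192 + 0.0957 + 0.0824 = 3.5623
R0 > 1, so the population is growing.

growing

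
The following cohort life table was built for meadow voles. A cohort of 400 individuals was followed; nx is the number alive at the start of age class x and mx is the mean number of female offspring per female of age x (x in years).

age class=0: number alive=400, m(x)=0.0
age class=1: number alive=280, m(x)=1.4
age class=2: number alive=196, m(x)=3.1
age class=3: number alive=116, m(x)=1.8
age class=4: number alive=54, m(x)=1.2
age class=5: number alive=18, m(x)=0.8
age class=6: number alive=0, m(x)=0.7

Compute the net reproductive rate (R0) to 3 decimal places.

lx = nx/n0 = nx/400: 1, 0.7, 0.49, 0.29, 0.135, 0.045, 0
lx·mx by age: 0, 0.98, 1.519, 0.522, 0.162, 0.036, 0
R0 = Σ lx·mx = 3.219 → 3.219

3.219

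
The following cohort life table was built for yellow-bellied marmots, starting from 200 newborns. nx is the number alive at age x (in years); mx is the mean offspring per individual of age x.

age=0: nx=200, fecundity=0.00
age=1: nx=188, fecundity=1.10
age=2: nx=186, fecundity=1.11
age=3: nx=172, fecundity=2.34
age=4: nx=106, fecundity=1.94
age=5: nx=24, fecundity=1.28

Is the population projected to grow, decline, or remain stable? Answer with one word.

growing

lx = nx/n0 = nx/200: 1, 0.94, 0.93, 0.86, 0.53, 0.12
R0 = Σ lx·mx = 0 + 1.034 + 1.0323 + 2.0124 + 1.0282 + 0.1536 = 5.2605
R0 > 1, so the population is growing.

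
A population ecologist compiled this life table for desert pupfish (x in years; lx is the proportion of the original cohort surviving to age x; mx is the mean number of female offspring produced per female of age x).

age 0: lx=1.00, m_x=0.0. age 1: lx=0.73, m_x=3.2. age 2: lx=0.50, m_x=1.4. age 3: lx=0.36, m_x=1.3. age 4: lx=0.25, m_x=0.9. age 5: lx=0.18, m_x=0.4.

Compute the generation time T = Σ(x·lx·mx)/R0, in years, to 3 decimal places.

lx·mx: 0, 2.336, 0.7, 0.468, 0.225, 0.072 → R0 = 3.801
x·lx·mx: 0, 2.336, 1.4, 1.404, 0.9, 0.36 → Σ = 6.4
T = 6.4 / 3.801 = 1.683767… → 1.684

1.684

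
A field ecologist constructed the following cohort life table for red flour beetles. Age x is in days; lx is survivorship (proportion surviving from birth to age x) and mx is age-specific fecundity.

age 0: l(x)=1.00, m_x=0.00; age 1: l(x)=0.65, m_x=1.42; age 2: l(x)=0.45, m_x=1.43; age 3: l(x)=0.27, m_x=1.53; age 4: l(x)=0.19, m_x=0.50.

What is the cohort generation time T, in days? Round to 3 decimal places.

1.846

lx·mx: 0, 0.923, 0.6435, 0.4131, 0.095 → R0 = 2.0746
x·lx·mx: 0, 0.923, 1.287, 1.2393, 0.38 → Σ = 3.8293
T = 3.8293 / 2.0746 = 1.845802… → 1.846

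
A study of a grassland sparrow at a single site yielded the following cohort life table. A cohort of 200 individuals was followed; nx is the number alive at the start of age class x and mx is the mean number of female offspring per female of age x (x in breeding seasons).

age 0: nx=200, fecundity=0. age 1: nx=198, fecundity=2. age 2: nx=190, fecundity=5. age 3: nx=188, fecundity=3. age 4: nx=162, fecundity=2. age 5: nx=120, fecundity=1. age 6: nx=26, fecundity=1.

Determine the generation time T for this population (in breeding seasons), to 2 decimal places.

lx = nx/n0 = nx/200: 1, 0.99, 0.95, 0.94, 0.81, 0.6, 0.13
lx·mx: 0, 1.98, 4.75, 2.82, 1.62, 0.6, 0.13 → R0 = 11.9
x·lx·mx: 0, 1.98, 9.5, 8.46, 6.48, 3, 0.78 → Σ = 30.2
T = 30.2 / 11.9 = 2.537815… → 2.54

2.54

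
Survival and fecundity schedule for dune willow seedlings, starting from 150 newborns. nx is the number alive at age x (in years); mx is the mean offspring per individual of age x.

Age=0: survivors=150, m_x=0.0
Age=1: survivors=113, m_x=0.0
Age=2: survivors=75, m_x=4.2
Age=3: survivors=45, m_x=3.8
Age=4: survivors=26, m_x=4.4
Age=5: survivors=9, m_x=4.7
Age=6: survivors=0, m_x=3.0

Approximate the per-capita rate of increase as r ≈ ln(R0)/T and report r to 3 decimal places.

lx = nx/n0 = nx/150: 1, 0.75333…, 0.5, 0.3, 0.17333…, 0.06, 0
R0 = Σ lx·mx = 0 + 0 + 2.1 + 1.14 + 0.76267… + 0.282 + 0 = 4.284667…
Σ x·lx·mx = 12.080667…; T = 12.080667…/4.284667… = 2.81951…
r ≈ ln(R0)/T = ln(4.284667…)/2.81951… = 0.51606… → 0.516

0.516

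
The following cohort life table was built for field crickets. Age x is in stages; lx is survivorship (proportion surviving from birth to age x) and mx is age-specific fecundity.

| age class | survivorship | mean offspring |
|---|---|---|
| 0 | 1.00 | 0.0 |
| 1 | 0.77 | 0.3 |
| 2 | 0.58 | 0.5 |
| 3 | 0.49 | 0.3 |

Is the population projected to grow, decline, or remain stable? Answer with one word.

declining

R0 = Σ lx·mx = 0 + 0.231 + 0.29 + 0.147 = 0.668
R0 < 1, so the population is declining.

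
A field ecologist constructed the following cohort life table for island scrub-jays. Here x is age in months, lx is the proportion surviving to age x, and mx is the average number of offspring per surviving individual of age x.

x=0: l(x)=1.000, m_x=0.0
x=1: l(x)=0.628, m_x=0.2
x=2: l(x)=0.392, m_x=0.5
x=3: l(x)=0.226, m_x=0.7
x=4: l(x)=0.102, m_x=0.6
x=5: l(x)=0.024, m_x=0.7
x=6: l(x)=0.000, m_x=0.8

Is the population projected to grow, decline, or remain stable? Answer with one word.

declining

R0 = Σ lx·mx = 0 + 0.1256 + 0.196 + 0.1582 + 0.0612 + 0.0168 + 0 = 0.5578
R0 < 1, so the population is declining.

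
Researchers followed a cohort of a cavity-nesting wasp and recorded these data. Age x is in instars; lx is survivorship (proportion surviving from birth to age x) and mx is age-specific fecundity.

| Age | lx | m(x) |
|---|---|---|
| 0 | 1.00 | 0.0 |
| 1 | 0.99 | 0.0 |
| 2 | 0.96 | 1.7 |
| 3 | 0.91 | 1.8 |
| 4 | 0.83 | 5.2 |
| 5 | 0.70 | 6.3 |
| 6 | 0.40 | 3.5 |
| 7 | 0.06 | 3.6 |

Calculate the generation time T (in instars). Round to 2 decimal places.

lx·mx: 0, 0, 1.632, 1.638, 4.316, 4.41, 1.4, 0.216 → R0 = 13.612
x·lx·mx: 0, 0, 3.264, 4.914, 17.264, 22.05, 8.4, 1.512 → Σ = 57.404
T = 57.404 / 13.612 = 4.217161… → 4.22

4.22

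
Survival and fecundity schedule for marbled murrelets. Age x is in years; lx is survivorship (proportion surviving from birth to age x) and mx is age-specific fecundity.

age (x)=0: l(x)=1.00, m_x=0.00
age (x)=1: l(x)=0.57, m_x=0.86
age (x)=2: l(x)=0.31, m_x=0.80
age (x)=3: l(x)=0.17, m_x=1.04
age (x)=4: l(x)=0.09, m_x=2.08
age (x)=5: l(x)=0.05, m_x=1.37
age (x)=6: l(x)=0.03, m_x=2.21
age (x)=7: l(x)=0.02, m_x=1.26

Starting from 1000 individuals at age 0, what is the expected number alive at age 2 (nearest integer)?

310

Expected survivors = N0 · l_2 = 1000 × 0.31 = 310 → 310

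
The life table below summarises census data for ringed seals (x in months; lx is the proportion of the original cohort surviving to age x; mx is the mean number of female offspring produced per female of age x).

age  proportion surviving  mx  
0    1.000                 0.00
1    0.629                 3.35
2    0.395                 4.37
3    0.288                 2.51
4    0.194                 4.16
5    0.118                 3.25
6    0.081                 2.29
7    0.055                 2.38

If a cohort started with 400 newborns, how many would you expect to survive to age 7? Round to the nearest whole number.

22

Expected survivors = N0 · l_7 = 400 × 0.055 = 22 → 22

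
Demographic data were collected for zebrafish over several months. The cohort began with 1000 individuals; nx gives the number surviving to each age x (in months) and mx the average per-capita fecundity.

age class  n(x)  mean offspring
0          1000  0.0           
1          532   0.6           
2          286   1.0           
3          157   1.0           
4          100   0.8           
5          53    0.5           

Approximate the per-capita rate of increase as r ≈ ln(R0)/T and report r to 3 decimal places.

lx = nx/n0 = nx/1000: 1, 0.532, 0.286, 0.157, 0.1, 0.053
R0 = Σ lx·mx = 0 + 0.3192 + 0.286 + 0.157 + 0.08 + 0.0265 = 0.8687
Σ x·lx·mx = 1.8147; T = 1.8147/0.8687 = 2.08898…
r ≈ ln(R0)/T = ln(0.8687)/2.08898… = -0.06738… → -0.067

-0.067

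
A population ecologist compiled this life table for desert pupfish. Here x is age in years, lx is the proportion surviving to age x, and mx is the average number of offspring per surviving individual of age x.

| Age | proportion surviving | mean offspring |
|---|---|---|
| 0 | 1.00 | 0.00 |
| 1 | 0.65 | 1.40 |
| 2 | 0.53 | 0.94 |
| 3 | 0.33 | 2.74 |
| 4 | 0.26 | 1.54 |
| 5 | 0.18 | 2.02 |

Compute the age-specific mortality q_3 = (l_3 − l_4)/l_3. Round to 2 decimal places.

q_3 = (l_3 − l_4) / l_3 = (0.33 − 0.26) / 0.33
     = 0.07 / 0.33 = 0.212121… → 0.21

0.21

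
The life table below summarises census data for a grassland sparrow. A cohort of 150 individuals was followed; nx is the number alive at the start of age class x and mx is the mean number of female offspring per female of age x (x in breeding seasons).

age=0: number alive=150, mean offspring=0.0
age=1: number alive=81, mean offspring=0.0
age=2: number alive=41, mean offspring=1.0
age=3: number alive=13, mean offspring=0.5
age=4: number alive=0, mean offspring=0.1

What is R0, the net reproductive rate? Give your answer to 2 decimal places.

0.32

lx = nx/n0 = nx/150: 1, 0.54, 0.27333…, 0.08667…, 0
lx·mx by age: 0, 0, 0.273333…, 0.043333…, 0
R0 = Σ lx·mx = 0.316667… → 0.32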